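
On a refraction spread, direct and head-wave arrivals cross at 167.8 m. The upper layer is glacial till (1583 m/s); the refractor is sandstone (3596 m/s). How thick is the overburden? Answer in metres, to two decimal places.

52.31 m

x_cross = 2h·√((V₂+V₁)/(V₂−V₁)) → h = x_cross / (2·√((V₂+V₁)/(V₂−V₁))).
√((V₂+V₁)/(V₂−V₁)) = √((3596+1583)/(3596−1583)) = 1.6040.
h = 167.8 / (2·1.6040) = 52.31 m.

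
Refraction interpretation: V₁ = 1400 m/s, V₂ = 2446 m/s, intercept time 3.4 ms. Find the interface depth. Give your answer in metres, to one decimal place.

2.9 m

h = tᵢ·V₁·V₂ / (2·√(V₂²−V₁²)).
√(V₂²−V₁²) = √(2446² − 1400²) = 2005.7 m/s.
h = 0.0034 s × 1400 × 2446 / (2 × 2005.7) = 2.90 m.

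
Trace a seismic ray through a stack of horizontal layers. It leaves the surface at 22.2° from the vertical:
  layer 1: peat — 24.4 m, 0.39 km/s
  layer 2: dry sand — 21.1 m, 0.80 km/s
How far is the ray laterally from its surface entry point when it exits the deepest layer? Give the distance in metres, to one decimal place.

Apply Snell's law at each interface; in layer i the horizontal offset is hᵢ·tan θᵢ.
Layer 1: θ = 22.20°; offset = 24.4·tan 22.20° = 9.957 m.
Layer 2: sin θ = 0.80·sin 22.2°/0.39 = 0.7751, θ = 50.81°; offset = 21.1·tan 50.81° = 25.881 m.
Total horizontal offset = 35.838 m.

35.8 m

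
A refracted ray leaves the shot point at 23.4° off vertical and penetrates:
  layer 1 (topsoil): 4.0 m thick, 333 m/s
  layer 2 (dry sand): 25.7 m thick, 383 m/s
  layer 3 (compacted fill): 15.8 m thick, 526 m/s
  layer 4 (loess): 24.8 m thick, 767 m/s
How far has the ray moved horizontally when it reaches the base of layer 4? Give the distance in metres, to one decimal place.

83.8 m

p = sin θ₁/V₁ = sin 23.4°/333 = 1.1926e-03 s/m is conserved through the stack.
Layer 1: θ = 23.40°; offset = 4.0·tan 23.40° = 1.731 m.
Layer 2: sin θ = p·383 = 0.4568 → θ = 27.18°; offset = 25.7·tan 27.18° = 13.196 m.
Layer 3: sin θ = p·526 = 0.6273 → θ = 38.85°; offset = 15.8·tan 38.85° = 12.728 m.
Layer 4: sin θ = p·767 = 0.9148 → θ = 66.17°; offset = 24.8·tan 66.17° = 56.151 m.
Total horizontal offset = 83.806 m.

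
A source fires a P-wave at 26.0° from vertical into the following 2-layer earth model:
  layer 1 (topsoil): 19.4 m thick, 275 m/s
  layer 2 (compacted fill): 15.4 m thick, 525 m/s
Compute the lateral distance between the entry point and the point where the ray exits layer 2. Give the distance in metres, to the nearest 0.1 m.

33.0 m

Apply Snell's law at each interface; in layer i the horizontal offset is hᵢ·tan θᵢ.
Layer 1: θ = 26.00°; offset = 19.4·tan 26.00° = 9.462 m.
Layer 2: sin θ = 525·sin 26.0°/275 = 0.8369, θ = 56.81°; offset = 15.4·tan 56.81° = 23.545 m.
Summing the layer offsets gives 33.008 m.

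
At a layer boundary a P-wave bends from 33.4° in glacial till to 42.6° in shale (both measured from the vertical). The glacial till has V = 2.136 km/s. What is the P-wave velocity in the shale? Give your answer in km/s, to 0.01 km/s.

Snell's law: sin 33.4°/V₁ = sin 42.6°/V₂.
V₂ = V₁·sin 42.6°/sin 33.4° = 2.136 × 1.2296 = 2.63 km/s.

2.63 km/s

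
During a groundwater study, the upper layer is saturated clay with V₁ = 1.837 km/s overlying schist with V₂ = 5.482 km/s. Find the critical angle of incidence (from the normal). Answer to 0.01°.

At critical incidence the refracted ray runs along the interface (θ₂ = 90°), so sin θ_c = V₁/V₂.
θ_c = arcsin(1.837/5.482) = arcsin 0.3351 = 19.58°.

19.58°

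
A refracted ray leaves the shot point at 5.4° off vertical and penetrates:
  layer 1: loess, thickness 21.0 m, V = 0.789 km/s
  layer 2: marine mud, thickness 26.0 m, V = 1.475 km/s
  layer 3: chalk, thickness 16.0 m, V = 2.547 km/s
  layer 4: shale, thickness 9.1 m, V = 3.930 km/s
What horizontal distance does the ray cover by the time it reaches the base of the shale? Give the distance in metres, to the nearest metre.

Ray parameter p = sin 5.4° / 0.789 km/s = 1.1928e-01 s/km.
Layer 1: θ = 5.40°; offset = 21.0·tan 5.40° = 1.985 m.
Layer 2: sin θ = p·1.475 = 0.1759 → θ = 10.13°; offset = 26.0·tan 10.13° = 4.647 m.
Layer 3: sin θ = p·2.547 = 0.3038 → θ = 17.69°; offset = 16.0·tan 17.69° = 5.102 m.
Layer 4: sin θ = p·3.930 = 0.4688 → θ = 27.95°; offset = 9.1·tan 27.95° = 4.829 m.
Total horizontal offset = 16.563 m.

17 m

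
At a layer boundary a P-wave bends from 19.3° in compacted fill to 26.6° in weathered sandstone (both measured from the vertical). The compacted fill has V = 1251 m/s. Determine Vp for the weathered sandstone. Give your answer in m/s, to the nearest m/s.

1695 m/s

sin 19.3° = 0.3305; sin 26.6° = 0.4478.
V₂ = V₁·(sin θ₂/sin θ₁) = 1251·(0.4478/0.3305) = 1694.77 m/s.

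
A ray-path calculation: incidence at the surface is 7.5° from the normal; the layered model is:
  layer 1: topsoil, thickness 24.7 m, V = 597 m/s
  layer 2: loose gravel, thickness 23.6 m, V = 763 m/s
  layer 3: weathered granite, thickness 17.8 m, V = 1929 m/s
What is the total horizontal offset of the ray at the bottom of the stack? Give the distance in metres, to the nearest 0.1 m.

15.5 m

Apply Snell's law at each interface; in layer i the horizontal offset is hᵢ·tan θᵢ.
Layer 1: θ = 7.50°; offset = 24.7·tan 7.50° = 3.252 m.
Layer 2: sin θ = 763·sin 7.5°/597 = 0.1668, θ = 9.60°; offset = 23.6·tan 9.60° = 3.993 m.
Layer 3: sin θ = 1929·sin 7.5°/597 = 0.4218, θ = 24.95°; offset = 17.8·tan 24.95° = 8.280 m.
Summing the layer offsets gives 15.524 m.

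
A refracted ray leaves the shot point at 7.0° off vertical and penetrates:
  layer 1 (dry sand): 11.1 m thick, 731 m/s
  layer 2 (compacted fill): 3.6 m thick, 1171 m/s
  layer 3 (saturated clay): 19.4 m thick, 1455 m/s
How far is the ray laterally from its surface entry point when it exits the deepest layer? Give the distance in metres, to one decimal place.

Ray parameter p = sin 7.0° / 731 m/s = 1.6672e-04 s/m.
Layer 1: θ = 7.00°; offset = 11.1·tan 7.00° = 1.363 m.
Layer 2: sin θ = p·1171 = 0.1952 → θ = 11.26°; offset = 3.6·tan 11.26° = 0.717 m.
Layer 3: sin θ = p·1455 = 0.2426 → θ = 14.04°; offset = 19.4·tan 14.04° = 4.851 m.
Summing the layer offsets gives 6.930 m.

6.9 m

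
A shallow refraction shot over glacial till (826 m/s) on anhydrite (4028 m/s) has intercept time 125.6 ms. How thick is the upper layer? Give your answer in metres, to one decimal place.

53.0 m

h = tᵢ·V₁·V₂ / (2·√(V₂²−V₁²)).
√(V₂²−V₁²) = √(4028² − 826²) = 3942.4 m/s.
h = 0.1256 s × 826 × 4028 / (2 × 3942.4) = 53.00 m.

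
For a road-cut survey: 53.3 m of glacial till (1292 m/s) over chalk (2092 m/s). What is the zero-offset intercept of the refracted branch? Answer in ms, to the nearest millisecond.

θ_c = arcsin(V₁/V₂) = arcsin(1292/2092) = 38.14°; cos θ_c = 0.7865.
tᵢ = 2h·cos θ_c / V₁ = 2·53.3·0.7865 / 1292 = 0.06489 s.

65 ms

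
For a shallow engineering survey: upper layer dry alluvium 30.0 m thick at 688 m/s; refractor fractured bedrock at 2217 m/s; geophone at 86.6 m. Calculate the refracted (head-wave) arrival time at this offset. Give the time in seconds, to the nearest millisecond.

t = x/V₂ + 2h·√(V₂²−V₁²)/(V₁V₂).
√(V₂²−V₁²) = √(2217²−688²) = 2107.5 m/s; delay term = 2·30.0·2107.5/(688·2217) = 0.08290 s.
t = 86.6/2217 + 0.08290 = 0.12197 s.

0.122 s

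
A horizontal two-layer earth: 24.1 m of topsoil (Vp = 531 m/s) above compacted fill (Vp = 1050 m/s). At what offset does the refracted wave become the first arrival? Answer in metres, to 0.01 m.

x_cross = 2h·√((V₂+V₁)/(V₂−V₁)).
(V₂+V₁)/(V₂−V₁) = (1050+531)/(1050−531) = 3.0462; √ = 1.7453.
x_cross = 2·24.1·1.7453 = 84.13 m.

84.13 m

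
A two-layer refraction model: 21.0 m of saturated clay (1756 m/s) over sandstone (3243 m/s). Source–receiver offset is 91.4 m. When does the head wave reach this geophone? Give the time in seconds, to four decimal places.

0.0483 s

θ_c = arcsin(V₁/V₂) = arcsin(1756/3243) = 32.78°, cos θ_c = 0.8407.
Intercept time tᵢ = 2h cos θ_c / V₁ = 2·21.0·0.8407/1756 = 0.02011 s.
t = x/V₂ + tᵢ = 91.4/3243 + 0.02011 = 0.04829 s.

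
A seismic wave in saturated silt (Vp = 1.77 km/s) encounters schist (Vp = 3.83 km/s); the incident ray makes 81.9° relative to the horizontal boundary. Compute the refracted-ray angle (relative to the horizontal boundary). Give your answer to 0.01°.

72.25°

Convert to the normal: θ₁ = 90° − 81.9° = 8.1°.
sin θ₁/V₁ = sin θ₂/V₂ ⇒ sin θ₂ = 3.83·sin 8.1°/1.77 = 3.83·0.1409/1.77 = 0.3049.
θ₂ = arcsin 0.3049 = 17.75° from the normal.
From the interface: 90° − 17.75° = 72.25°.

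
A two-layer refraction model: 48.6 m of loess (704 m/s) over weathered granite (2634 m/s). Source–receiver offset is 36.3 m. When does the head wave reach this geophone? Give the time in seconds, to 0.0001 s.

t = x/V₂ + 2h·√(V₂²−V₁²)/(V₁V₂).
√(V₂²−V₁²) = √(2634²−704²) = 2538.2 m/s; delay term = 2·48.6·2538.2/(704·2634) = 0.13305 s.
t = 36.3/2634 + 0.13305 = 0.14683 s.

0.1468 s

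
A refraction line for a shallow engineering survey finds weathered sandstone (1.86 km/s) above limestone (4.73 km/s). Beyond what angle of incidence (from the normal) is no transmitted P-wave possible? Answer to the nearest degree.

23°

Critical incidence: sin θ_c = V₁/V₂ = 1.86/4.73 = 0.3932.
θ_c = arcsin 0.3932 = 23.16°.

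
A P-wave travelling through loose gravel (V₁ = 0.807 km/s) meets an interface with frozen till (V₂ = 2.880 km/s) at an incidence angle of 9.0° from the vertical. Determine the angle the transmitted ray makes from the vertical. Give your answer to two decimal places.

33.94°

Snell's law: sin θ₂ = (V₂/V₁)·sin θ₁ = (2.880/0.807)·sin 9.0° = 0.5583.
θ₂ = arcsin 0.5583 = 33.94° from the normal.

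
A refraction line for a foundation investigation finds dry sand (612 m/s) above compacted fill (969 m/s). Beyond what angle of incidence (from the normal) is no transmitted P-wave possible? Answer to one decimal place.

At critical incidence the refracted ray runs along the interface (θ₂ = 90°), so sin θ_c = V₁/V₂.
θ_c = arcsin(612/969) = arcsin 0.6316 = 39.17°.

39.2°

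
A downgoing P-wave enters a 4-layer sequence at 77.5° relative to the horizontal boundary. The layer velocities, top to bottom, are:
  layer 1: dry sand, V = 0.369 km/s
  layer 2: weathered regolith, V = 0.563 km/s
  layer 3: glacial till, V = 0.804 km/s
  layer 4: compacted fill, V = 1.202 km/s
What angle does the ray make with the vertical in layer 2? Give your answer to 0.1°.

From the normal: θ₁ = 90° − 77.5° = 12.5°.
Snell's law across each interface conserves sin θ / V, so sin θ_2 = V_2·sin θ₁/V₁.
sin θ_2 = 0.563 × sin 12.5° / 0.369 = 0.3302.
θ_2 = arcsin 0.3302 = 19.28°.

19.3°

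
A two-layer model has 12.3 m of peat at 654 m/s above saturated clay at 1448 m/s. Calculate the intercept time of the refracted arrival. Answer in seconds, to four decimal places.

tᵢ = 2h·√(V₂²−V₁²)/(V₁V₂).
√(V₂²−V₁²) = √(1448²−654²) = 1291.9 m/s.
tᵢ = 2·12.3·1291.9/(654·1448) = 0.03356 s.

0.0336 s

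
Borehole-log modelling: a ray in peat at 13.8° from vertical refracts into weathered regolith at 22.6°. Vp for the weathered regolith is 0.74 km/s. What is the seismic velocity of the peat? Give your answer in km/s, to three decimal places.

0.459 km/s

Snell's law: sin 13.8°/V₁ = sin 22.6°/V₂.
V₁ = V₂·sin 13.8°/sin 22.6° = 0.74 × 0.6207 = 0.459 km/s.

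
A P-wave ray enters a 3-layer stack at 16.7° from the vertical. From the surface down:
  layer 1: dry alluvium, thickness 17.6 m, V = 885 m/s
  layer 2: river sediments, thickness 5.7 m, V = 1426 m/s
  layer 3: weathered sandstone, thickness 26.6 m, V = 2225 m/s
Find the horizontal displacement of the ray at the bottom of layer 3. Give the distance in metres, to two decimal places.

36.05 m

Apply Snell's law at each interface; in layer i the horizontal offset is hᵢ·tan θᵢ.
Layer 1: θ = 16.70°; offset = 17.6·tan 16.70° = 5.2803 m.
Layer 2: sin θ = 1426·sin 16.7°/885 = 0.4630, θ = 27.58°; offset = 5.7·tan 27.58° = 2.9777 m.
Layer 3: sin θ = 2225·sin 16.7°/885 = 0.7225, θ = 46.26°; offset = 26.6·tan 46.26° = 27.7945 m.
Summing the layer offsets gives 36.0524 m.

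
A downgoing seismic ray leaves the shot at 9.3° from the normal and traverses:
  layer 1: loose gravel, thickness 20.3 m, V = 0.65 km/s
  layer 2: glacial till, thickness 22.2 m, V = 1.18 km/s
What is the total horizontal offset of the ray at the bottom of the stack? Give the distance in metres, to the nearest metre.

10 m

Apply Snell's law at each interface; in layer i the horizontal offset is hᵢ·tan θᵢ.
Layer 1: θ = 9.30°; offset = 20.3·tan 9.30° = 3.324 m.
Layer 2: sin θ = 1.18·sin 9.3°/0.65 = 0.2934, θ = 17.06°; offset = 22.2·tan 17.06° = 6.813 m.
Total horizontal offset = 10.137 m.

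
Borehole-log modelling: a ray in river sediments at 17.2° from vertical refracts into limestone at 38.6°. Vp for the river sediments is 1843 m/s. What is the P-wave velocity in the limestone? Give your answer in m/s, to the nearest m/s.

3888 m/s

sin 17.2° = 0.2957; sin 38.6° = 0.6239.
V₂ = V₁·(sin θ₂/sin θ₁) = 1843·(0.6239/0.2957) = 3888.33 m/s.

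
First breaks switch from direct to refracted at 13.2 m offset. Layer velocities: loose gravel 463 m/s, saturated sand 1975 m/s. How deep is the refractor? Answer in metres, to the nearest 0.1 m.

5.2 m

h = (x_cross/2)·√((V₂−V₁)/(V₂+V₁)).
(V₂−V₁)/(V₂+V₁) = (1975−463)/(1975+463) = 0.6202; √ = 0.7875.
h = (13.2/2)·0.7875 = 5.20 m.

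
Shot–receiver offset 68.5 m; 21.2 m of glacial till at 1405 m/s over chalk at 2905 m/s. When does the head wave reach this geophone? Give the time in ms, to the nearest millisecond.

θ_c = arcsin(V₁/V₂) = arcsin(1405/2905) = 28.92°, cos θ_c = 0.8753.
Intercept time tᵢ = 2h cos θ_c / V₁ = 2·21.2·0.8753/1405 = 0.02641 s.
t = x/V₂ + tᵢ = 68.5/2905 + 0.02641 = 0.04999 s.

50 ms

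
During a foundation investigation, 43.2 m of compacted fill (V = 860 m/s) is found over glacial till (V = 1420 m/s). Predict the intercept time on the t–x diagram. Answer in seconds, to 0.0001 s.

0.0799 s

θ_c = arcsin(V₁/V₂) = arcsin(860/1420) = 37.27°; cos θ_c = 0.7957.
tᵢ = 2h·cos θ_c / V₁ = 2·43.2·0.7957 / 860 = 0.07994 s.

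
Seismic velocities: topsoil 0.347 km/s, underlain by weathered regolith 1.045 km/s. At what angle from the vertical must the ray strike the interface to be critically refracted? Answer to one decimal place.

Critical incidence: sin θ_c = V₁/V₂ = 0.347/1.045 = 0.3321.
θ_c = arcsin 0.3321 = 19.39°.

19.4°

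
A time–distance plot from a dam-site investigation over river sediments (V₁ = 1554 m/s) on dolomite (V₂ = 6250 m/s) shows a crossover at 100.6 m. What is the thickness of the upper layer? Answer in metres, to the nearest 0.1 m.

x_cross = 2h·√((V₂+V₁)/(V₂−V₁)) → h = x_cross / (2·√((V₂+V₁)/(V₂−V₁))).
√((V₂+V₁)/(V₂−V₁)) = √((6250+1554)/(6250−1554)) = 1.2891.
h = 100.6 / (2·1.2891) = 39.02 m.

39.0 m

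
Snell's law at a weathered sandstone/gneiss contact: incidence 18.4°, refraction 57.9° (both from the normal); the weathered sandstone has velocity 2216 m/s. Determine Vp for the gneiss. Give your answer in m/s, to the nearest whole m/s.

sin 18.4° = 0.3156; sin 57.9° = 0.8471.
V₂ = V₁·(sin θ₂/sin θ₁) = 2216·(0.8471/0.3156) = 5947.18 m/s.

5947 m/s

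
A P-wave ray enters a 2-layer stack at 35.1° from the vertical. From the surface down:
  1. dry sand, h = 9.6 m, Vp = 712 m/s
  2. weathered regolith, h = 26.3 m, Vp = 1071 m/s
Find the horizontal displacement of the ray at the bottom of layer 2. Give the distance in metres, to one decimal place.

52.1 m

Apply Snell's law at each interface; in layer i the horizontal offset is hᵢ·tan θᵢ.
Layer 1: θ = 35.10°; offset = 9.6·tan 35.10° = 6.747 m.
Layer 2: sin θ = 1071·sin 35.1°/712 = 0.8649, θ = 59.87°; offset = 26.3·tan 59.87° = 45.324 m.
Total horizontal offset = 52.071 m.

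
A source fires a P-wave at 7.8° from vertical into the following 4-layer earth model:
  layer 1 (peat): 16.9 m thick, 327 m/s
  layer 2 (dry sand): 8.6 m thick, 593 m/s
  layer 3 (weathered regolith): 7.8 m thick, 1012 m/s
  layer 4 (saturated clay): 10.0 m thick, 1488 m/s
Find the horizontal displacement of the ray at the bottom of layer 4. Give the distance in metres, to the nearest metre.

16 m

Ray parameter p = sin 7.8° / 327 m/s = 4.1503e-04 s/m.
Layer 1: θ = 7.80°; offset = 16.9·tan 7.80° = 2.315 m.
Layer 2: sin θ = p·593 = 0.2461 → θ = 14.25°; offset = 8.6·tan 14.25° = 2.184 m.
Layer 3: sin θ = p·1012 = 0.4200 → θ = 24.84°; offset = 7.8·tan 24.84° = 3.610 m.
Layer 4: sin θ = p·1488 = 0.6176 → θ = 38.14°; offset = 10.0·tan 38.14° = 7.852 m.
Summing the layer offsets gives 15.961 m.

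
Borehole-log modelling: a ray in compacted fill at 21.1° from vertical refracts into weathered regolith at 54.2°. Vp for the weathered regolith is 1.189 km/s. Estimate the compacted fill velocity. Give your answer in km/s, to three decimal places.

0.528 km/s

sin 21.1° = 0.3600; sin 54.2° = 0.8111.
V₁ = V₂·(sin θ₁/sin θ₂) = 1.189·(0.3600/0.8111) = 0.528 km/s.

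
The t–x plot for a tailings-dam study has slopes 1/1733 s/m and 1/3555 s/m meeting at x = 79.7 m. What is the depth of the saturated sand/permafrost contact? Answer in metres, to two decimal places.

h = (x_cross/2)·√((V₂−V₁)/(V₂+V₁)).
(V₂−V₁)/(V₂+V₁) = (3555−1733)/(3555+1733) = 0.3446; √ = 0.5870.
h = (79.7/2)·0.5870 = 23.39 m.

23.39 m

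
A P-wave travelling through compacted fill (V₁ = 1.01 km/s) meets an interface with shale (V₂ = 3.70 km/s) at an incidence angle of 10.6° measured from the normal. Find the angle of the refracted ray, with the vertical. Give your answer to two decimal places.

sin θ₁/V₁ = sin θ₂/V₂ ⇒ sin θ₂ = 3.70·sin 10.6°/1.01 = 3.70·0.1840/1.01 = 0.6739.
θ₂ = sin⁻¹(0.6739) = 42.37° (from vertical).

42.37°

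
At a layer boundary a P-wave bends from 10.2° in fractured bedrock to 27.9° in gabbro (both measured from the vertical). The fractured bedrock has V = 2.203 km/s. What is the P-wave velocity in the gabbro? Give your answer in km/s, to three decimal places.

Snell's law: sin 10.2°/V₁ = sin 27.9°/V₂.
V₂ = V₁·sin 27.9°/sin 10.2° = 2.203 × 2.6424 = 5.821 km/s.

5.821 km/s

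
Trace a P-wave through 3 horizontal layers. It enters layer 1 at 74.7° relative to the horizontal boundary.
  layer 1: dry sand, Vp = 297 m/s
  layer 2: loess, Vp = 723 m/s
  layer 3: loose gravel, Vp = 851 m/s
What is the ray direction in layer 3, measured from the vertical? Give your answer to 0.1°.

From the normal: θ₁ = 90° − 74.7° = 15.3°.
Snell's law across each interface conserves sin θ / V, so sin θ_3 = V_3·sin θ₁/V₁.
sin θ_3 = 851 × sin 15.3° / 297 = 0.7561.
θ_3 = 49.12° from the vertical.

49.1°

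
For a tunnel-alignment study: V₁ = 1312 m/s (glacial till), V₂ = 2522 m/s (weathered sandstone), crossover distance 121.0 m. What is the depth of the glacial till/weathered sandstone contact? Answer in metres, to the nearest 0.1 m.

x_cross = 2h·√((V₂+V₁)/(V₂−V₁)) → h = x_cross / (2·√((V₂+V₁)/(V₂−V₁))).
√((V₂+V₁)/(V₂−V₁)) = √((2522+1312)/(2522−1312)) = 1.7801.
h = 121.0 / (2·1.7801) = 33.99 m.

34.0 m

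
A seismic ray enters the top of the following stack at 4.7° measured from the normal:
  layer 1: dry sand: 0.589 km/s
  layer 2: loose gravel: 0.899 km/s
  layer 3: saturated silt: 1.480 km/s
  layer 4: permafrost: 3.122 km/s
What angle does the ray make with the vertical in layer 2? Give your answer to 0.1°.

7.2°

Ray parameter p = sin 4.7° / 0.589 = 1.3911e-01 s/km.
sin θ_2 = p·V_2 = 1.3911e-01 × 0.899 = 0.1251.
θ_2 = arcsin 0.1251 = 7.18°.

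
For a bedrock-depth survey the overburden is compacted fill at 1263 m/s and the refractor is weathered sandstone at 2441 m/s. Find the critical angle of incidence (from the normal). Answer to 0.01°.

31.16°

At critical incidence the refracted ray runs along the interface (θ₂ = 90°), so sin θ_c = V₁/V₂.
θ_c = arcsin(1263/2441) = arcsin 0.5174 = 31.16°.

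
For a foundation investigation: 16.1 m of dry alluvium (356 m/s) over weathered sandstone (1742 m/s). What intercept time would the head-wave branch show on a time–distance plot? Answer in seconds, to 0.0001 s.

0.0885 s

θ_c = arcsin(V₁/V₂) = arcsin(356/1742) = 11.79°; cos θ_c = 0.9789.
tᵢ = 2h·cos θ_c / V₁ = 2·16.1·0.9789 / 356 = 0.08854 s.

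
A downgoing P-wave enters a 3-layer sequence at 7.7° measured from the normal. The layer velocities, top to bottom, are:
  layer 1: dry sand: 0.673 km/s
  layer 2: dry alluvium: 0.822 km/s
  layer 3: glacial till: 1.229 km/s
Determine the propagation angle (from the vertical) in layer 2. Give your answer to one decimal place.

Snell's law across each interface conserves sin θ / V, so sin θ_2 = V_2·sin θ₁/V₁.
sin θ_2 = 0.822 × sin 7.7° / 0.673 = 0.1637.
θ_2 = 9.42° from the vertical.

9.4°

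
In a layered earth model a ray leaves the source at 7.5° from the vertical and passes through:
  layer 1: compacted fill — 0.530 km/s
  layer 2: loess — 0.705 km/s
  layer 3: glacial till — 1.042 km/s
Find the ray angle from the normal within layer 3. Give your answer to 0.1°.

Snell's law across each interface conserves sin θ / V, so sin θ_3 = V_3·sin θ₁/V₁.
sin θ_3 = 1.042 × sin 7.5° / 0.530 = 0.2566.
θ_3 = arcsin 0.2566 = 14.87°.

14.9°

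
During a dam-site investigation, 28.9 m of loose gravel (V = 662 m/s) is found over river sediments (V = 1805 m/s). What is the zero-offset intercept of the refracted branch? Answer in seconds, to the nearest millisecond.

θ_c = arcsin(V₁/V₂) = arcsin(662/1805) = 21.52°; cos θ_c = 0.9303.
tᵢ = 2h·cos θ_c / V₁ = 2·28.9·0.9303 / 662 = 0.08123 s.

0.081 s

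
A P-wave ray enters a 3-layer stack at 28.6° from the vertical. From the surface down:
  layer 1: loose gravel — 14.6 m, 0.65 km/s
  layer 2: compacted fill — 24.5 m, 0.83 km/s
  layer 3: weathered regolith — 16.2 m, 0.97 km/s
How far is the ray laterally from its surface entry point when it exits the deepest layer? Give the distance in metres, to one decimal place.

p = sin θ₁/V₁ = sin 28.6°/0.65 = 7.3645e-01 s/km is conserved through the stack.
Layer 1: θ = 28.60°; offset = 14.6·tan 28.60° = 7.960 m.
Layer 2: sin θ = p·0.83 = 0.6113 → θ = 37.68°; offset = 24.5·tan 37.68° = 18.922 m.
Layer 3: sin θ = p·0.97 = 0.7144 → θ = 45.59°; offset = 16.2·tan 45.59° = 16.537 m.
Total horizontal offset = 43.420 m.

43.4 m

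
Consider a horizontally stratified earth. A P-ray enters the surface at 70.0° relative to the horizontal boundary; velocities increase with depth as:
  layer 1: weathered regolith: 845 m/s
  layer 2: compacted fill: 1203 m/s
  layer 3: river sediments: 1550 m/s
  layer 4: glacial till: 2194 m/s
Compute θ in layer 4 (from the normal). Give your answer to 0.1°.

62.6°

From the normal: θ₁ = 90° − 70.0° = 20.0°.
Snell's law across each interface conserves sin θ / V, so sin θ_4 = V_4·sin θ₁/V₁.
sin θ_4 = 2194 × sin 20.0° / 845 = 0.8880.
θ_4 = 62.63° from the vertical.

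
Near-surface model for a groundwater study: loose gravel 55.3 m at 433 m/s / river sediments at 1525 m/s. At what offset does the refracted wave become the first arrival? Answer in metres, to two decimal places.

148.10 m

θ_c = arcsin(433/1525) = 16.50°, so cos θ_c = 0.9588 and tᵢ = 2h cos θ_c/V₁ = 0.2449 s.
At crossover x/V₁ = x/V₂ + tᵢ ⇒ x = tᵢ/(1/V₁ − 1/V₂) = 0.24491/(2.3095e-03 − 6.5574e-04) = 148.10 m.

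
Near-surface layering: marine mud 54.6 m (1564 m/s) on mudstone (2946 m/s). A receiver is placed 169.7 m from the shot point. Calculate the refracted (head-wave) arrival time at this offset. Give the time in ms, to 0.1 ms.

θ_c = arcsin(V₁/V₂) = arcsin(1564/2946) = 32.07°, cos θ_c = 0.8474.
Intercept time tᵢ = 2h cos θ_c / V₁ = 2·54.6·0.8474/1564 = 0.05917 s.
t = x/V₂ + tᵢ = 169.7/2946 + 0.05917 = 0.11677 s.

116.8 ms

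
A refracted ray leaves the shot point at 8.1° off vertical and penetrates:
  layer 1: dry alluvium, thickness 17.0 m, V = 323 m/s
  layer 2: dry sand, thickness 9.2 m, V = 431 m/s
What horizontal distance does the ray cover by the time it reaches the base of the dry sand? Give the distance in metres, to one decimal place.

4.2 m

p = sin θ₁/V₁ = sin 8.1°/323 = 4.3623e-04 s/m is conserved through the stack.
Layer 1: θ = 8.10°; offset = 17.0·tan 8.10° = 2.419 m.
Layer 2: sin θ = p·431 = 0.1880 → θ = 10.84°; offset = 9.2·tan 10.84° = 1.761 m.
Σ offsets = 4.181 m.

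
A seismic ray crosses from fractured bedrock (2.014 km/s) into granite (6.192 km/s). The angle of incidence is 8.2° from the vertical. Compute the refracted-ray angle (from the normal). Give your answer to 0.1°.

26.0°

Snell's law: sin θ₂ = (V₂/V₁)·sin θ₁ = (6.192/2.014)·sin 8.2° = 0.4385.
θ₂ = arcsin 0.4385 = 26.01° from the normal.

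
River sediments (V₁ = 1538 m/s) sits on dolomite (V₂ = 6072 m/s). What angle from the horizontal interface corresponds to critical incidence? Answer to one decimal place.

At critical incidence the refracted ray runs along the interface (θ₂ = 90°), so sin θ_c = V₁/V₂.
θ_c = arcsin(1538/6072) = arcsin 0.2533 = 14.67°.
Measured from the interface: 90° − 14.67° = 75.33°.

75.3°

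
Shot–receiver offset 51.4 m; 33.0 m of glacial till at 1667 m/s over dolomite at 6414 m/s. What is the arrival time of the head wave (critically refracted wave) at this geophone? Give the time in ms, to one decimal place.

46.2 ms

θ_c = arcsin(V₁/V₂) = arcsin(1667/6414) = 15.06°, cos θ_c = 0.9656.
Intercept time tᵢ = 2h cos θ_c / V₁ = 2·33.0·0.9656/1667 = 0.03823 s.
t = x/V₂ + tᵢ = 51.4/6414 + 0.03823 = 0.04625 s.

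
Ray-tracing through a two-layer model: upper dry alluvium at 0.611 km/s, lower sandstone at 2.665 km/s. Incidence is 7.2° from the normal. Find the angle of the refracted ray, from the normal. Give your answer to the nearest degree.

33°

Snell's law: sin θ₂ = (V₂/V₁)·sin θ₁ = (2.665/0.611)·sin 7.2° = 0.5467.
θ₂ = arcsin 0.5467 = 33.14° from the normal.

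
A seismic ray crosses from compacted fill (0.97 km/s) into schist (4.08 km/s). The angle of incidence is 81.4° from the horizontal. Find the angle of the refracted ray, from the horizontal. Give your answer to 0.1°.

51.0°

Angle from the normal: 90° − 81.4° = 8.6°.
Snell's law: sin θ₂ = (V₂/V₁)·sin θ₁ = (4.08/0.97)·sin 8.6° = 0.6290.
θ₂ = sin⁻¹(0.6290) = 38.97° (from vertical).
From the interface: 90° − 38.97° = 51.03°.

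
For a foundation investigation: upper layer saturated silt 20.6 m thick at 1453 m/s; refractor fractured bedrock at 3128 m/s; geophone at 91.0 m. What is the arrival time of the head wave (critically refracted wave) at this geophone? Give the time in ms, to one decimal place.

54.2 ms

t = x/V₂ + 2h·√(V₂²−V₁²)/(V₁V₂).
√(V₂²−V₁²) = √(3128²−1453²) = 2770.0 m/s; delay term = 2·20.6·2770.0/(1453·3128) = 0.02511 s.
t = 91.0/3128 + 0.02511 = 0.05420 s.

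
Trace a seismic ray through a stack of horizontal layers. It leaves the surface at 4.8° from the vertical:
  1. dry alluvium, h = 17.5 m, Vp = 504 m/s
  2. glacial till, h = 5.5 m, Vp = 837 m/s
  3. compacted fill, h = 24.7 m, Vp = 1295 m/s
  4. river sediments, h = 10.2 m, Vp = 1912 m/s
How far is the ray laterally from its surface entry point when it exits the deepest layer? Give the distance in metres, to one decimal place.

11.1 m

Ray parameter p = sin 4.8° / 504 m/s = 1.6603e-04 s/m.
Layer 1: θ = 4.80°; offset = 17.5·tan 4.80° = 1.470 m.
Layer 2: sin θ = p·837 = 0.1390 → θ = 7.99°; offset = 5.5·tan 7.99° = 0.772 m.
Layer 3: sin θ = p·1295 = 0.2150 → θ = 12.42°; offset = 24.7·tan 12.42° = 5.438 m.
Layer 4: sin θ = p·1912 = 0.3174 → θ = 18.51°; offset = 10.2·tan 18.51° = 3.415 m.
Σ offsets = 11.094 m.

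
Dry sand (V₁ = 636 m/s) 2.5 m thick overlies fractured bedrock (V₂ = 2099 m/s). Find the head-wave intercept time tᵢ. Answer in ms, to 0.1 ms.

7.5 ms

tᵢ = 2h·√(V₂²−V₁²)/(V₁V₂).
√(V₂²−V₁²) = √(2099²−636²) = 2000.3 m/s.
tᵢ = 2·2.5·2000.3/(636·2099) = 0.00749 s.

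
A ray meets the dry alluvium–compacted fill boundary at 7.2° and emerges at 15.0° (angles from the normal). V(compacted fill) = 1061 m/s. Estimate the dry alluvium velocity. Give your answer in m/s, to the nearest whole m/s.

514 m/s

sin 7.2° = 0.1253; sin 15.0° = 0.2588.
V₁ = V₂·(sin θ₁/sin θ₂) = 1061·(0.1253/0.2588) = 513.79 m/s.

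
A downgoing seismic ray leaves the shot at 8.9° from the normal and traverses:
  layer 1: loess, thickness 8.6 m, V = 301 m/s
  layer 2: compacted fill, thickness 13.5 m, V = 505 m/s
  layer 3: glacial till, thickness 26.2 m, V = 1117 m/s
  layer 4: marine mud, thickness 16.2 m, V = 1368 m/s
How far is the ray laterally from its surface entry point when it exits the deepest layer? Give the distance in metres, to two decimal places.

p = sin θ₁/V₁ = sin 8.9°/301 = 5.1399e-04 s/m is conserved through the stack.
Layer 1: θ = 8.90°; offset = 8.6·tan 8.90° = 1.3467 m.
Layer 2: sin θ = p·505 = 0.2596 → θ = 15.04°; offset = 13.5·tan 15.04° = 3.6285 m.
Layer 3: sin θ = p·1117 = 0.5741 → θ = 35.04°; offset = 26.2·tan 35.04° = 18.3716 m.
Layer 4: sin θ = p·1368 = 0.7031 → θ = 44.68°; offset = 16.2·tan 44.68° = 16.0196 m.
Summing the layer offsets gives 39.3663 m.

39.37 m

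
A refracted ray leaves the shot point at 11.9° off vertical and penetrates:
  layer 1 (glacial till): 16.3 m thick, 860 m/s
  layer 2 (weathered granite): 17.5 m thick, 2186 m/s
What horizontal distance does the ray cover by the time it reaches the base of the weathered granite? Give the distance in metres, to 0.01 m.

p = sin θ₁/V₁ = sin 11.9°/860 = 2.3977e-04 s/m is conserved through the stack.
Layer 1: θ = 11.90°; offset = 16.3·tan 11.90° = 3.4349 m.
Layer 2: sin θ = p·2186 = 0.5241 → θ = 31.61°; offset = 17.5·tan 31.61° = 10.7705 m.
Σ offsets = 14.2054 m.

14.21 m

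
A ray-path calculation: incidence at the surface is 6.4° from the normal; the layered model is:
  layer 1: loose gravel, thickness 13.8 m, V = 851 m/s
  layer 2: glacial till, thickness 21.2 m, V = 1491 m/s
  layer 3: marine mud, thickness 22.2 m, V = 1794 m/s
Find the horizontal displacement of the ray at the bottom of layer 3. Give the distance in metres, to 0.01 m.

p = sin θ₁/V₁ = sin 6.4°/851 = 1.3099e-04 s/m is conserved through the stack.
Layer 1: θ = 6.40°; offset = 13.8·tan 6.40° = 1.5479 m.
Layer 2: sin θ = p·1491 = 0.1953 → θ = 11.26°; offset = 21.2·tan 11.26° = 4.2217 m.
Layer 3: sin θ = p·1794 = 0.2350 → θ = 13.59°; offset = 22.2·tan 13.59° = 5.3670 m.
Total horizontal offset = 11.1366 m.

11.14 m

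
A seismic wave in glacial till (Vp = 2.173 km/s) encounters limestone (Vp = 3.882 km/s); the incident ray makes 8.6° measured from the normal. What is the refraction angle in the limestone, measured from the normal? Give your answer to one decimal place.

Snell's law: sin θ₂ = (V₂/V₁)·sin θ₁ = (3.882/2.173)·sin 8.6° = 0.2671.
θ₂ = arcsin 0.2671 = 15.49° from the normal.

15.5°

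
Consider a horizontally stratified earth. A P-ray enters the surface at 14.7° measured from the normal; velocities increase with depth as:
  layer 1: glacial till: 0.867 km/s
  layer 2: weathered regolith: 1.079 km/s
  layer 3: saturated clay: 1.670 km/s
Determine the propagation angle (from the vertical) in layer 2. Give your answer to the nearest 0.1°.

18.4°

Snell's law across each interface conserves sin θ / V, so sin θ_2 = V_2·sin θ₁/V₁.
sin θ_2 = 1.079 × sin 14.7° / 0.867 = 0.3158.
θ_2 = 18.41° from the vertical.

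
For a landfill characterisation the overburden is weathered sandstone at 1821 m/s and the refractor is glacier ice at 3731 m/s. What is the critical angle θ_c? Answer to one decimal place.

At critical incidence the refracted ray runs along the interface (θ₂ = 90°), so sin θ_c = V₁/V₂.
θ_c = arcsin(1821/3731) = arcsin 0.4881 = 29.21°.

29.2°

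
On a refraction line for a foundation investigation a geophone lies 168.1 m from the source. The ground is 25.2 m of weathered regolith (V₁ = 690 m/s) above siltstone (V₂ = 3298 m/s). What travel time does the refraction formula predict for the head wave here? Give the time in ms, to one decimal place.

122.4 ms

θ_c = arcsin(V₁/V₂) = arcsin(690/3298) = 12.08°, cos θ_c = 0.9779.
Intercept time tᵢ = 2h cos θ_c / V₁ = 2·25.2·0.9779/690 = 0.07143 s.
t = x/V₂ + tᵢ = 168.1/3298 + 0.07143 = 0.12240 s.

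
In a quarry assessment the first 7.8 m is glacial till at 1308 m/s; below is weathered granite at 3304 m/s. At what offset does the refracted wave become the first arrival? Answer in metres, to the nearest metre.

x_cross = 2h·√((V₂+V₁)/(V₂−V₁)).
(V₂+V₁)/(V₂−V₁) = (3304+1308)/(3304−1308) = 2.3106; √ = 1.5201.
x_cross = 2·7.8·1.5201 = 23.71 m.

24 m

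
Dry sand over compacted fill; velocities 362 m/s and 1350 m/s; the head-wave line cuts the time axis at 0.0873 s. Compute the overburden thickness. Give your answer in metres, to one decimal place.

θ_c = arcsin(362/1350) = 15.55°; cos θ_c = 0.9634.
tᵢ = 2h cos θ_c/V₁ ⇒ h = tᵢ·V₁/(2 cos θ_c) = 0.0873·362/(2·0.9634) = 16.40 m.

16.4 m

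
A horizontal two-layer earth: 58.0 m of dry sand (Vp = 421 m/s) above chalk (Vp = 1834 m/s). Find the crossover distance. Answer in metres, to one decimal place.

x_cross = 2h·√((V₂+V₁)/(V₂−V₁)).
(V₂+V₁)/(V₂−V₁) = (1834+421)/(1834−421) = 1.5959; √ = 1.2633.
x_cross = 2·58.0·1.2633 = 146.54 m.

146.5 m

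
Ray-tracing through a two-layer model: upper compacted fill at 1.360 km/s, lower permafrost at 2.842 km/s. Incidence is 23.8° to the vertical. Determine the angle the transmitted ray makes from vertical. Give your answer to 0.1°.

57.5°

Snell's law: sin θ₂ = (V₂/V₁)·sin θ₁ = (2.842/1.360)·sin 23.8° = 0.8433.
θ₂ = arcsin 0.8433 = 57.49° from the normal.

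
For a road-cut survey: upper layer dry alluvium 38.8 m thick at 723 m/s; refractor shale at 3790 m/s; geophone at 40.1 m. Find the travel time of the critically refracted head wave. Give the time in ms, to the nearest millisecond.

116 ms

t = x/V₂ + 2h·√(V₂²−V₁²)/(V₁V₂).
√(V₂²−V₁²) = √(3790²−723²) = 3720.4 m/s; delay term = 2·38.8·3720.4/(723·3790) = 0.10536 s.
t = 40.1/3790 + 0.10536 = 0.11594 s.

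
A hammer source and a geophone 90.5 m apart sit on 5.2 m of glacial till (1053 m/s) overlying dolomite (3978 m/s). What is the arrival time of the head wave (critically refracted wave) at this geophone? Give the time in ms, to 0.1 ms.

t = x/V₂ + 2h·√(V₂²−V₁²)/(V₁V₂).
√(V₂²−V₁²) = √(3978²−1053²) = 3836.1 m/s; delay term = 2·5.2·3836.1/(1053·3978) = 0.00952 s.
t = 90.5/3978 + 0.00952 = 0.03227 s.

32.3 ms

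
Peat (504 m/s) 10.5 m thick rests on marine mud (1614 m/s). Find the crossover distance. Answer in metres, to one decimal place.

29.0 m

θ_c = arcsin(504/1614) = 18.20°, so cos θ_c = 0.9500 and tᵢ = 2h cos θ_c/V₁ = 0.0396 s.
At crossover x/V₁ = x/V₂ + tᵢ ⇒ x = tᵢ/(1/V₁ − 1/V₂) = 0.03958/(1.9841e-03 − 6.1958e-04) = 29.01 m.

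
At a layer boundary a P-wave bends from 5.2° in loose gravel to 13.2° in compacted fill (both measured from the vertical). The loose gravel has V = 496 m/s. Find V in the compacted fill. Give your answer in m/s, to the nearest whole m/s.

1250 m/s

sin 5.2° = 0.0906; sin 13.2° = 0.2284.
V₂ = V₁·(sin θ₂/sin θ₁) = 496·(0.2284/0.0906) = 1249.68 m/s.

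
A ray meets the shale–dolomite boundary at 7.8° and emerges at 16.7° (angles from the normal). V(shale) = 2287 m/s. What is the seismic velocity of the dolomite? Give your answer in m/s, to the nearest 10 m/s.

Snell's law: sin 7.8°/V₁ = sin 16.7°/V₂.
V₂ = V₁·sin 16.7°/sin 7.8° = 2287 × 2.1174 = 4842.43 m/s.

4840 m/s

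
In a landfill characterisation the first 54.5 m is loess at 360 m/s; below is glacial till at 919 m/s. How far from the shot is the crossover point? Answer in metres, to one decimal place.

164.9 m

x_cross = 2h·√((V₂+V₁)/(V₂−V₁)).
(V₂+V₁)/(V₂−V₁) = (919+360)/(919−360) = 2.2880; √ = 1.5126.
x_cross = 2·54.5·1.5126 = 164.88 m.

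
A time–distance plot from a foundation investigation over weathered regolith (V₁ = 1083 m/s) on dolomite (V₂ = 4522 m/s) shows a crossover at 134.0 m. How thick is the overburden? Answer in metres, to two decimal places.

x_cross = 2h·√((V₂+V₁)/(V₂−V₁)) → h = x_cross / (2·√((V₂+V₁)/(V₂−V₁))).
√((V₂+V₁)/(V₂−V₁)) = √((4522+1083)/(4522−1083)) = 1.2766.
h = 134.0 / (2·1.2766) = 52.48 m.

52.48 m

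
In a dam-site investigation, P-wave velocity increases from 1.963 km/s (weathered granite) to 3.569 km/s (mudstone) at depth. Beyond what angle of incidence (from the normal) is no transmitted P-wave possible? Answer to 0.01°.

At critical incidence the refracted ray runs along the interface (θ₂ = 90°), so sin θ_c = V₁/V₂.
θ_c = arcsin(1.963/3.569) = arcsin 0.5500 = 33.37°.

33.37°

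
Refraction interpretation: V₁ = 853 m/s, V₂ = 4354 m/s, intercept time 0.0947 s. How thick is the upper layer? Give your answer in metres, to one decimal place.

41.2 m

h = tᵢ·V₁·V₂ / (2·√(V₂²−V₁²)).
√(V₂²−V₁²) = √(4354² − 853²) = 4269.6 m/s.
h = 0.0947 s × 853 × 4354 / (2 × 4269.6) = 41.19 m.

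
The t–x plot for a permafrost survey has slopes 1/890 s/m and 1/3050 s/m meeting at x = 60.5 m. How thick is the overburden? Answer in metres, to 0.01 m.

22.40 m

x_cross = 2h·√((V₂+V₁)/(V₂−V₁)) → h = x_cross / (2·√((V₂+V₁)/(V₂−V₁))).
√((V₂+V₁)/(V₂−V₁)) = √((3050+890)/(3050−890)) = 1.3506.
h = 60.5 / (2·1.3506) = 22.40 m.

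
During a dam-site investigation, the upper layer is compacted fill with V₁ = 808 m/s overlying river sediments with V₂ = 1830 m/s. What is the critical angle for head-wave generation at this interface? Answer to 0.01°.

At critical incidence the refracted ray runs along the interface (θ₂ = 90°), so sin θ_c = V₁/V₂.
θ_c = arcsin(808/1830) = arcsin 0.4415 = 26.20°.

26.20°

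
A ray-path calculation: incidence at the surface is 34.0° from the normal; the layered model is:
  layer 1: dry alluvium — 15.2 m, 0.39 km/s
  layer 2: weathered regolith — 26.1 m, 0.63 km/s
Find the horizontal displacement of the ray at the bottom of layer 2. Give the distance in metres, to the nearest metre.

Apply Snell's law at each interface; in layer i the horizontal offset is hᵢ·tan θᵢ.
Layer 1: θ = 34.00°; offset = 15.2·tan 34.00° = 10.253 m.
Layer 2: sin θ = 0.63·sin 34.0°/0.39 = 0.9033, θ = 64.60°; offset = 26.1·tan 64.60° = 54.959 m.
Summing the layer offsets gives 65.211 m.

65 m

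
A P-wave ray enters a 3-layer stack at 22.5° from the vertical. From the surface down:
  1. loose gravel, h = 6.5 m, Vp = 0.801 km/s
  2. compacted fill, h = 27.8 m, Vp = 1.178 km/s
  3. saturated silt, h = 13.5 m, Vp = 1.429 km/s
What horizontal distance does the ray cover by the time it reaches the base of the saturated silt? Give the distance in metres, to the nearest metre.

34 m

Apply Snell's law at each interface; in layer i the horizontal offset is hᵢ·tan θᵢ.
Layer 1: θ = 22.50°; offset = 6.5·tan 22.50° = 2.692 m.
Layer 2: sin θ = 1.178·sin 22.5°/0.801 = 0.5628, θ = 34.25°; offset = 27.8·tan 34.25° = 18.928 m.
Layer 3: sin θ = 1.429·sin 22.5°/0.801 = 0.6827, θ = 43.06°; offset = 13.5·tan 43.06° = 12.614 m.
Summing the layer offsets gives 34.234 m.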